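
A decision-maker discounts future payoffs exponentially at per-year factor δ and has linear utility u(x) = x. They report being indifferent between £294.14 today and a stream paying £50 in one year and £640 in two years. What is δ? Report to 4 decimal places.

δ ≈ 0.6400

Equating present values: 294.14 = 50δ + 640δ².
Rearranged: 640δ² + 50δ − 294.14 = 0.
The positive root is δ = [−50 + √(50² + 4·640·294.14)] / (2·640) = (−50 + 869.194)/1280 ≈ 0.6400.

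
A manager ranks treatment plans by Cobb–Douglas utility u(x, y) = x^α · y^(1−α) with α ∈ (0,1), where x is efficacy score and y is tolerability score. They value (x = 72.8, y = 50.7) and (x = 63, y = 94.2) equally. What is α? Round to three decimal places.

Indifference: 72.8^α · 50.7^(1−α) = 63^α · 94.2^(1−α).
(72.8/63)^α = (94.2/50.7)^(1−α); take logs: α·ln(72.8/63) = (1−α)·ln(94.2/50.7), i.e. α·0.144581 = (1−α)·0.619494.
So α/(1−α) = (0.619494)/(0.144581) = 4.284754, and α = 4.284754/5.284754 ≈ 0.811.

α ≈ 0.811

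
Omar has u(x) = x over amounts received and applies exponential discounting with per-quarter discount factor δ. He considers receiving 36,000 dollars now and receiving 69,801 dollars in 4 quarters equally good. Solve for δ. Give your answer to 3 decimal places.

δ ≈ 0.847

Indifference means u(36000) = δ^4 · u(69801), so δ^4 = u(36000)/u(69801).
With u(x) = x: δ^4 = 36000/69801 = 0.51575.
Hence δ = (0.51575)^(1/4) = 0.84744.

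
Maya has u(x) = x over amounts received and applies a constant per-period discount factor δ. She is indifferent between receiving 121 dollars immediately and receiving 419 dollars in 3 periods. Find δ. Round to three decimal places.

δ ≈ 0.661

The payoff in 3 periods is discounted by δ^3, so u(121) = δ^3·u(419) and δ^3 = u(121)/u(419).
With u(x) = x: δ^3 = 121/419 = 0.28878.
Taking the cube root: δ = 0.28878^(1/3) ≈ 0.661.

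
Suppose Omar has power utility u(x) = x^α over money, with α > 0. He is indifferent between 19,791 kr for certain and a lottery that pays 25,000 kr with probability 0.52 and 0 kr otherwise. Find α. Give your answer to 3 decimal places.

α ≈ 2.799

EU(lottery) = 0.52·25000^α + 0.48·0 = 0.52·25000^α.
Setting u(19791) equal to that: 19791^α = 0.52·25000^α ⇒ (19791/25000)^α = 0.52.
Take logs: α = ln 0.52 / ln(19791/25000) ≈ 2.79876.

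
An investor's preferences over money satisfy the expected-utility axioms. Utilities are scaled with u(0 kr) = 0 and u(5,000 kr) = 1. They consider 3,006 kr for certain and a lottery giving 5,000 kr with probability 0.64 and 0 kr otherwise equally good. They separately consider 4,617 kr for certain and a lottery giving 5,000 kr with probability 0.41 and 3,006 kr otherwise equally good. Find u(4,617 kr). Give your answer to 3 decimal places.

0.788

The first gamble pins u(3,006 kr): it must equal 0.64·1 + 0.36·0 = 0.64.
Then u(4,617 kr) = 0.41·u(5,000 kr) + 0.59·u(3,006 kr) = 0.41·1.00 + 0.59·0.64 = 0.7876.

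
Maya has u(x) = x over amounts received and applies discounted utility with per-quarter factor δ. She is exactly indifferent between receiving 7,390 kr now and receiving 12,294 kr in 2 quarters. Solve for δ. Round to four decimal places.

δ ≈ 0.7753

Equating discounted utilities: u(7390) = δ^2·u(12294) ⇒ δ^2 = u(7390)/u(12294).
With u(x) = x: δ^2 = 7390/12294 = 0.60111.
Taking the square root: δ = 0.60111^(1/2) ≈ 0.7753.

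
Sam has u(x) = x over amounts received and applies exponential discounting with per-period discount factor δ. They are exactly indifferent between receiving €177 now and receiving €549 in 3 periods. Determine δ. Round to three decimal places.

Indifference means u(177) = δ^3 · u(549), so δ^3 = u(177)/u(549).
With u(x) = x: δ^3 = 177/549 = 0.32240.
Hence δ = (0.32240)^(1/3) = 0.68570.

δ ≈ 0.686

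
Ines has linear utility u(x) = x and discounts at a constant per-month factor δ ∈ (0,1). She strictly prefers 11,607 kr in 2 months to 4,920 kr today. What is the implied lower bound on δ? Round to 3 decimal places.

Comparing present values: 4920 < δ^2·11607.
Hence δ^2 > 4920/11607 = 0.42388, and x ↦ x^(1/2) is increasing on (0,∞).
δ > 0.42388^(1/2) = 0.651.

δ > 0.651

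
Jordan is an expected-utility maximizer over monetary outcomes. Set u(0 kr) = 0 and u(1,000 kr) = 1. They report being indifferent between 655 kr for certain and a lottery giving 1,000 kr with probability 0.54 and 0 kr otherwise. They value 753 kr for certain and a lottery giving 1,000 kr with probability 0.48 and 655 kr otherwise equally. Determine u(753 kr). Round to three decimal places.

0.761

First, u(655 kr) = 0.54·u(1,000 kr) + 0.46·u(0 kr) = 0.54.
Chaining: u(753 kr) = 0.48·1.00 + 0.52·0.54 = 0.7608.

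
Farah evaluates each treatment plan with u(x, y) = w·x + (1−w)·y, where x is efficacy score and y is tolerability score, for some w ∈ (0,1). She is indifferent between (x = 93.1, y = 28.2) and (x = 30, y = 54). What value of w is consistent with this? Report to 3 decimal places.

w = 0.290

u(93.1,28.2) = u(30,54) means w·93.1 + (1−w)·28.2 = w·30 + (1−w)·54.
Rearranging, 63.1·w − 25.8·(1−w) = 0.
So w/(1−w) = 25.8/63.1 = 0.4089, giving w = 25.8/(63.1+25.8) = 0.290.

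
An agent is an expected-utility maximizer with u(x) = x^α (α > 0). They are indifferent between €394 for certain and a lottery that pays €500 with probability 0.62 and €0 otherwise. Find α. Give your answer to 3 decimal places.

The lottery's expected utility is 0.62·u(500) + 0.38·u(0) = 0.62·500^α (since u(0) = 0 for α > 0).
Equating: 394^α = 0.62·500^α, i.e. 0.7880^α = 0.62.
Take logs: α = ln 0.62 / ln(394/500) ≈ 2.00639.

α ≈ 2.006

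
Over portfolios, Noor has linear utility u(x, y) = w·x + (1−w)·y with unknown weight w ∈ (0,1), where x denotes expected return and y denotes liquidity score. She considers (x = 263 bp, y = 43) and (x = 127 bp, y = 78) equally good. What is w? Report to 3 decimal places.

Indifference: w·263 + (1−w)·43 = w·127 + (1−w)·78.
Collecting terms: w·136 = (1−w)·35.
So w/(1−w) = 35/136 = 0.2574, giving w = 35/(136+35) = 0.205.

w = 0.205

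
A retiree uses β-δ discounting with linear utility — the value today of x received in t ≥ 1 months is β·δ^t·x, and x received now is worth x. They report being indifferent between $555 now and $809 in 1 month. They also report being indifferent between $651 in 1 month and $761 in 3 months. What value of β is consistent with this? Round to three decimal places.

Both payoffs in the second observation are in the future, so β drops out: δ^1·651 = δ^3·761 ⇒ δ^2 = 651/761 = 0.85545, so δ = 0.92491.
The first indifference: 555 = β·δ·809, so β = 555/(δ·809) = 555/(0.92491·809) ≈ 0.742.

β ≈ 0.742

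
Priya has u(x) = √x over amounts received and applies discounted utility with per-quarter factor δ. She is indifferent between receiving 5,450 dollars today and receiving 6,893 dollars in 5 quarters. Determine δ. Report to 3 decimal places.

Indifference means u(5450) = δ^5 · u(6893), so δ^5 = u(5450)/u(6893).
Since u(x) = √x, δ^5 = √(5450/6893) = 0.88919.
Taking the 5th root: δ = 0.88919^(1/5) ≈ 0.977.

δ ≈ 0.977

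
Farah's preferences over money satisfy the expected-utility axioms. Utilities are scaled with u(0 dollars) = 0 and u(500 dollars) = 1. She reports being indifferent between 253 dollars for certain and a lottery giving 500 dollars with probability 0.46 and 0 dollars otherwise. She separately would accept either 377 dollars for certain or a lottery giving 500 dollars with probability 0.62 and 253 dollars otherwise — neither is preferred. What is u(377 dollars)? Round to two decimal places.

First, u(253 dollars) = 0.46·u(500 dollars) + 0.54·u(0 dollars) = 0.46.
Chaining: u(377 dollars) = 0.62·1.00 + 0.38·0.46 = 0.7948.

0.79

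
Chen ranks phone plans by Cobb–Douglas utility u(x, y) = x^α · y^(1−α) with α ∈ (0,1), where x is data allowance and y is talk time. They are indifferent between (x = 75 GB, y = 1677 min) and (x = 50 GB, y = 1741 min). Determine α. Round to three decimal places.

Set the two utilities equal: 75^α·1677^(1−α) = 50^α·1741^(1−α).
(75/50)^α = (1741/1677)^(1−α); take logs: α·ln(75/50) = (1−α)·ln(1741/1677), i.e. α·0.405465 = (1−α)·0.037453.
With A = 0.405465 and B = 0.037453: α·A = (1−α)·B, so α = B/(A+B) = 0.037453/0.442918 ≈ 0.085.

α ≈ 0.085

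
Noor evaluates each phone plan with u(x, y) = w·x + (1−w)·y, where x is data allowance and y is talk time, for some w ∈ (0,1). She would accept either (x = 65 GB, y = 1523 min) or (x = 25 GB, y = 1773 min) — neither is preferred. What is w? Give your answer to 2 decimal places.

Indifference: w·65 + (1−w)·1523 = w·25 + (1−w)·1773.
w·(65−25) = (1−w)·(1773−1523), i.e. w·40 = (1−w)·250.
The marginal rate of substitution is 250/40, so w = 250/(40+250) = 0.86.

w = 0.86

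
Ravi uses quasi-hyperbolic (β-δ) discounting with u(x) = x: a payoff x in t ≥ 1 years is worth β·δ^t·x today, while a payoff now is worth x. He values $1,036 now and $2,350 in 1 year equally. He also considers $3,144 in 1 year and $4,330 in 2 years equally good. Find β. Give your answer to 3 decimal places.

From the later pair, β·δ^1·3144 = β·δ^2·4330; dividing through, δ = 3144/4330 = 0.72610.
The first indifference: 1036 = β·δ·2350, so β = 1036/(δ·2350) = 1036/(0.72610·2350) ≈ 0.607.

β ≈ 0.607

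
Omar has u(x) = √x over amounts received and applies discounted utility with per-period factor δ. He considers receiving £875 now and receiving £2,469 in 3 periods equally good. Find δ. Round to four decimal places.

The payoff in 3 periods is discounted by δ^3, so u(875) = δ^3·u(2469) and δ^3 = u(875)/u(2469).
With u(x) = √x: δ^3 = √875/√2469 = √(875/2469) = 0.59531.
Taking the cube root: δ = 0.59531^(1/3) ≈ 0.8412.

δ ≈ 0.8412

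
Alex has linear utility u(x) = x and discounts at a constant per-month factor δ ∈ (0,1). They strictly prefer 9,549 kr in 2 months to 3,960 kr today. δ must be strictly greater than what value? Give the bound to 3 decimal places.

δ > 0.644

Comparing present values: 3960 < δ^2·9549.
Hence δ^2 > 3960/9549 = 0.41470, and x ↦ x^(1/2) is increasing on (0,∞).
δ > (3960/9549)^(1/2) ≈ 0.644.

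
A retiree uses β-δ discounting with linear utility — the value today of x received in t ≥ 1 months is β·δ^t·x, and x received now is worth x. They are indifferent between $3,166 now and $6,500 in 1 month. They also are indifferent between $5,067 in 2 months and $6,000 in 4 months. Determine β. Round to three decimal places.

β ≈ 0.530

Both payoffs in the second observation are in the future, so β drops out: δ^2·5067 = δ^4·6000 ⇒ δ^2 = 5067/6000 = 0.84450, so δ = 0.91897.
The first indifference: 3166 = β·δ·6500, so β = 3166/(δ·6500) = 3166/(0.91897·6500) ≈ 0.530.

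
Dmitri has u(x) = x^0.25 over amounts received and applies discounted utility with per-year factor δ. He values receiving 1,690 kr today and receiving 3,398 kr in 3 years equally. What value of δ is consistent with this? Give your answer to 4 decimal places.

δ ≈ 0.9435

Indifference means u(1690) = δ^3 · u(3398), so δ^3 = u(1690)/u(3398).
With u(x) = x^0.25: δ^3 = 1690^0.25/3398^0.25 = (1690/3398)^0.25 = 0.83978.
Hence δ = (0.83978)^(1/3) = 0.943457.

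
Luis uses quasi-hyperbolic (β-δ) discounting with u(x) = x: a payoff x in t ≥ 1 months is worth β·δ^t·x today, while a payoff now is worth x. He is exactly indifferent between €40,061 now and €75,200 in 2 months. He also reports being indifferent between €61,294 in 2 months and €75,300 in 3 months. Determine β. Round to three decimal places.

β ≈ 0.804

From the later pair, β·δ^2·61294 = β·δ^3·75300; dividing through, δ = 61294/75300 = 0.81400.
The first indifference: 40061 = β·δ^2·75200, so β = 40061/(δ^2·75200) = 40061/(0.66259·75200) ≈ 0.804.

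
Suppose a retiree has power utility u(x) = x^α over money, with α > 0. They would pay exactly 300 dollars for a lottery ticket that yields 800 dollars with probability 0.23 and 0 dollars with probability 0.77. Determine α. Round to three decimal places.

The lottery's expected utility is 0.23·u(800) + 0.77·u(0) = 0.23·800^α (since u(0) = 0 for α > 0).
Indifference: 300^α = 0.23·800^α, so (300/800)^α = 0.23.
α = ln(0.23) / ln(300/800) = -1.469676/-0.980829 ≈ 1.498.

α ≈ 1.498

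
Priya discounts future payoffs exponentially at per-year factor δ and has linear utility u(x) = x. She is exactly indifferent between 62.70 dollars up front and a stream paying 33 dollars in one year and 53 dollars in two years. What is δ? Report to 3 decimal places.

Equating present values: 62.70 = 33δ + 53δ².
Rearranged: 53δ² + 33δ − 62.70 = 0.
δ = (−33 + √(33² + 4·53·62.70)) / (2·53) = (−33 + √14381.40) / 106 ≈ 0.820.

δ ≈ 0.820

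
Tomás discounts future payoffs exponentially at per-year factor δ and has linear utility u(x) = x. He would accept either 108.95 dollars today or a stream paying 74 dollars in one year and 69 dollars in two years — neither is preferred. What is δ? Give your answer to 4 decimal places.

Equating present values: 108.95 = 74δ + 69δ².
Rearranged: 69δ² + 74δ − 108.95 = 0.
δ = (−74 + √(74² + 4·69·108.95)) / (2·69) = (−74 + √35546.20) / 138 ≈ 0.8300.

δ ≈ 0.8300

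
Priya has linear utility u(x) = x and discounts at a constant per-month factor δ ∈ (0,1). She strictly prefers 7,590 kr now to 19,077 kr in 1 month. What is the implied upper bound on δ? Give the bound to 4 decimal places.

The preference means 7590 > δ·19077.
Dividing through by 19077 gives δ < 0.39786.

δ < 0.3979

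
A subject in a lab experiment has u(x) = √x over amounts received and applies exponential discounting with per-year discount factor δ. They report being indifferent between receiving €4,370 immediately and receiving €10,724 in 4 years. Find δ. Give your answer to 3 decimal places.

Equating discounted utilities: u(4370) = δ^4·u(10724) ⇒ δ^4 = u(4370)/u(10724).
Since u(x) = √x, δ^4 = √(4370/10724) = 0.63836.
So δ = 0.63836^(1/4) ≈ 0.894.

δ ≈ 0.894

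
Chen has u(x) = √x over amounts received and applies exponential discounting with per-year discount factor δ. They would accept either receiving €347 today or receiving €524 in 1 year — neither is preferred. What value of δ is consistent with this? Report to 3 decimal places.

δ ≈ 0.814

Equating discounted utilities: u(347) = δ·u(524) ⇒ δ = u(347)/u(524).
With u(x) = √x: δ = √347/√524 = √(347/524) = 0.81377.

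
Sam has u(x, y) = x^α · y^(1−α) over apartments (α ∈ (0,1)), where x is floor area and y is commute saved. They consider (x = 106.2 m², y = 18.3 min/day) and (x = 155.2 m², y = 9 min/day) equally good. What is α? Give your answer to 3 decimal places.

α ≈ 0.652

The Cobb–Douglas utilities coincide, so 106.2^α·18.3^(1−α) = 155.2^α·9^(1−α).
(106.2/155.2)^α = (9/18.3)^(1−α); take logs: α·ln(106.2/155.2) = (1−α)·ln(9/18.3), i.e. α·-0.379390 = (1−α)·-0.709676.
So α/(1−α) = (-0.709676)/(-0.379390) = 1.870571, and α = 1.870571/2.870571 ≈ 0.652.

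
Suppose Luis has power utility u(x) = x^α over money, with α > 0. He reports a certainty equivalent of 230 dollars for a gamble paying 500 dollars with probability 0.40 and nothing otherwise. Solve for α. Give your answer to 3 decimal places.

α ≈ 1.180

EU(lottery) = 0.40·500^α + 0.60·0 = 0.40·500^α.
Indifference: 230^α = 0.40·500^α, so (230/500)^α = 0.40.
Take logs: α = ln 0.40 / ln(230/500) ≈ 1.17998.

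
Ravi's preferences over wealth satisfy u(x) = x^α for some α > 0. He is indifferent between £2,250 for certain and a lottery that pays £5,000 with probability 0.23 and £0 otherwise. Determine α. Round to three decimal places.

The lottery's expected utility is 0.23·u(5000) + 0.77·u(0) = 0.23·5000^α (since u(0) = 0 for α > 0).
Equating: 2250^α = 0.23·5000^α, i.e. 0.4500^α = 0.23.
α = ln(0.23) / ln(2250/5000) = -1.469676/-0.798508 ≈ 1.841.

α ≈ 1.841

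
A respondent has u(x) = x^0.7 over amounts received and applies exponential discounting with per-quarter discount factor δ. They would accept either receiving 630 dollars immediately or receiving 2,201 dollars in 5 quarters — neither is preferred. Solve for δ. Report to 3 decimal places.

δ ≈ 0.839

Equating discounted utilities: u(630) = δ^5·u(2201) ⇒ δ^5 = u(630)/u(2201).
With u(x) = x^0.7: δ^5 = 630^0.7/2201^0.7 = (630/2201)^0.7 = 0.41659.
So δ = 0.41659^(1/5) ≈ 0.839.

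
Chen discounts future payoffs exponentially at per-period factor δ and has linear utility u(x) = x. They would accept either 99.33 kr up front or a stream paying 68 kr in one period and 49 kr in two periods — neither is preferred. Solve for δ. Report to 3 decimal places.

Present value of the stream is 68·δ + 49·δ². Indifference gives 68δ + 49δ² = 99.33.
That is, 49δ² + 68δ − 99.33 = 0, a quadratic in δ.
δ = (−68 + √(68² + 4·49·99.33)) / (2·49) = (−68 + √24092.68) / 98 ≈ 0.890.

δ ≈ 0.890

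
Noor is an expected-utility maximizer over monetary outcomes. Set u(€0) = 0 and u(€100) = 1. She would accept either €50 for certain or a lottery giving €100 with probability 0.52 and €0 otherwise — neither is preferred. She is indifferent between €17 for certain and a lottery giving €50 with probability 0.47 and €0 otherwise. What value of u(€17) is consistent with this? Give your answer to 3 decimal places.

0.244

The first gamble pins u(€50): it must equal 0.52·1 + 0.48·0 = 0.52.
The second indifference gives u(€17) = 0.47·u(€50) + 0.53·u(€0) = 0.47·0.52 + 0.53·0.00 = 0.2444.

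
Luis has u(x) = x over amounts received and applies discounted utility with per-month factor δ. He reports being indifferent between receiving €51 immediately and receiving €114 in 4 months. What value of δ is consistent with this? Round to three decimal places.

δ ≈ 0.818

Equating discounted utilities: u(51) = δ^4·u(114) ⇒ δ^4 = u(51)/u(114).
With u(x) = x: δ^4 = 51/114 = 0.44737.
So δ = 0.44737^(1/4) ≈ 0.818.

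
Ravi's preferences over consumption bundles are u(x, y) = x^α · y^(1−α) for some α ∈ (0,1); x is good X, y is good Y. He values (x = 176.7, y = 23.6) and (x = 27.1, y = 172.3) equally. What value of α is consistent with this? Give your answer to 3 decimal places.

Set the two utilities equal: 176.7^α·23.6^(1−α) = 27.1^α·172.3^(1−α).
Taking logs: α·ln 176.7 + (1−α)·ln 23.6 = α·ln 27.1 + (1−α)·ln 172.3, i.e. α·1.874920 = (1−α)·1.987990.
With A = 1.874920 and B = 1.987990: α·A = (1−α)·B, so α = B/(A+B) = 1.987990/3.862910 ≈ 0.515.

α ≈ 0.515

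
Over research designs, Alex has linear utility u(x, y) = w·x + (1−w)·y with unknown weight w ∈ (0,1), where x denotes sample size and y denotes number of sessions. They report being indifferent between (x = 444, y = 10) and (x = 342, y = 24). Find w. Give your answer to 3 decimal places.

Equating utilities: w·444 + (1−w)·10 = w·342 + (1−w)·24.
Rearranging, 102·w − 14·(1−w) = 0.
The marginal rate of substitution is 14/102, so w = 14/(102+14) = 0.121.

w = 0.121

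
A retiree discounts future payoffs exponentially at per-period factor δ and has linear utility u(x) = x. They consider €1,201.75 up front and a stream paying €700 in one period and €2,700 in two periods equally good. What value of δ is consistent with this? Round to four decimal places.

Equating present values: 1201.75 = 700δ + 2700δ².
So 2700δ² + 700δ − 1201.75 = 0.
The positive root is δ = [−700 + √(700² + 4·2700·1201.75)] / (2·2700) = (−700 + 3670.000)/5400 ≈ 0.5500.

δ ≈ 0.5500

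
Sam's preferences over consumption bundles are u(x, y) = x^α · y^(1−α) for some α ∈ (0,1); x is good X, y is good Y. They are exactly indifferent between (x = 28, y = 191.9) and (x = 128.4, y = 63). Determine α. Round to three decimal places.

α ≈ 0.422

Indifference: 28^α · 191.9^(1−α) = 128.4^α · 63^(1−α).
Taking logs: α·ln 28 + (1−α)·ln 191.9 = α·ln 128.4 + (1−α)·ln 63, i.e. α·-1.522946 = (1−α)·-1.113840.
So α/(1−α) = (-1.113840)/(-1.522946) = 0.731372, and α = 0.731372/1.731372 ≈ 0.422.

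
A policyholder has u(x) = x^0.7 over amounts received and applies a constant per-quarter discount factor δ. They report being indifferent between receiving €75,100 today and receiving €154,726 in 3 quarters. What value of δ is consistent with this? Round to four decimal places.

The payoff in 3 quarters is discounted by δ^3, so u(75100) = δ^3·u(154726) and δ^3 = u(75100)/u(154726).
Since u(x) = x^0.7, δ^3 = (75100/154726)^0.7 = 0.48537^0.7 = 0.60291.
Taking the cube root: δ = 0.60291^(1/3) ≈ 0.8448.

δ ≈ 0.8448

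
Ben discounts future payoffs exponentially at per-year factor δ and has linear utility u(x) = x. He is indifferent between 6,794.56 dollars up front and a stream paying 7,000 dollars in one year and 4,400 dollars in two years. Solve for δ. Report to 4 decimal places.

δ ≈ 0.6800

Equating present values: 6794.56 = 7000δ + 4400δ².
That is, 4400δ² + 7000δ − 6794.56 = 0, a quadratic in δ.
δ = (−7000 + √(7000² + 4·4400·6794.56)) / (2·4400) = (−7000 + √168584256.00) / 8800 ≈ 0.6800.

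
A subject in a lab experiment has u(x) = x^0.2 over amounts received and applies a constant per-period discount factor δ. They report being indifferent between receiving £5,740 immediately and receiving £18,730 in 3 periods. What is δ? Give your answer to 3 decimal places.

δ ≈ 0.924

Indifference means u(5740) = δ^3 · u(18730), so δ^3 = u(5740)/u(18730).
Since u(x) = x^0.2, δ^3 = (5740/18730)^0.2 = 0.30646^0.2 = 0.78936.
Taking the cube root: δ = 0.78936^(1/3) ≈ 0.924.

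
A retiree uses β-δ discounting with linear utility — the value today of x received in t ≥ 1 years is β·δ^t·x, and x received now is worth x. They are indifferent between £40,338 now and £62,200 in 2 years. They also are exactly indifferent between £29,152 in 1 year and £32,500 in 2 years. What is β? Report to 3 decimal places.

Both payoffs in the second observation are in the future, so β drops out: δ^1·29152 = δ^2·32500 ⇒ δ = 29152/32500 = 0.89698.
Now use the now-vs-future pair: 40338 = β·δ^2·62200 gives β = 40338/(0.80458·62200) ≈ 0.806.

β ≈ 0.806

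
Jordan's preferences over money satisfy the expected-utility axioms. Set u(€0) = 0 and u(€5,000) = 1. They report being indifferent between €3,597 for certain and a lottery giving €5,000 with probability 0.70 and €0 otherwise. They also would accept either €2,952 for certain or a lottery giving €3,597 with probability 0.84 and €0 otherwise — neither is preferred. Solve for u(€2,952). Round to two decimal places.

0.59

First, u(€3,597) = 0.70·u(€5,000) + 0.30·u(€0) = 0.70.
Then u(€2,952) = 0.84·u(€3,597) + 0.16·u(€0) = 0.84·0.70 + 0.16·0.00 = 0.5880.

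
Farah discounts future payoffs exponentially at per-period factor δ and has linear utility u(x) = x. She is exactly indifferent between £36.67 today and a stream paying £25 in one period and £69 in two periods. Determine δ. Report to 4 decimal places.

δ ≈ 0.5700

The stream is worth 25δ + 69δ² today, so 25δ + 69δ² = 36.67.
So 69δ² + 25δ − 36.67 = 0.
δ = (−25 + √(25² + 4·69·36.67)) / (2·69) = (−25 + √10745.92) / 138 ≈ 0.5700.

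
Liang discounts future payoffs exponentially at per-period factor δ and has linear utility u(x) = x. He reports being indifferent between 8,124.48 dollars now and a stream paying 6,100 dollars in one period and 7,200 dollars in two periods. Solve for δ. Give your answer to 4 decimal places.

δ ≈ 0.7200

The stream is worth 6100δ + 7200δ² today, so 6100δ + 7200δ² = 8124.48.
So 7200δ² + 6100δ − 8124.48 = 0.
The positive root is δ = [−6100 + √(6100² + 4·7200·8124.48)] / (2·7200) = (−6100 + 16468.000)/14400 ≈ 0.7200.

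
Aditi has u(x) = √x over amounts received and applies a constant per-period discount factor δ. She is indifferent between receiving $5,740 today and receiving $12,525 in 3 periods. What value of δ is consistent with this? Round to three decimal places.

Equating discounted utilities: u(5740) = δ^3·u(12525) ⇒ δ^3 = u(5740)/u(12525).
Since u(x) = √x, δ^3 = √(5740/12525) = 0.67697.
So δ = 0.67697^(1/3) ≈ 0.878.

δ ≈ 0.878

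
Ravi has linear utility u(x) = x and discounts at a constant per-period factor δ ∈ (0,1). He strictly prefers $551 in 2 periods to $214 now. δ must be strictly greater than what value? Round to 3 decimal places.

δ > 0.623

Under u(x) = x this choice says 214 < δ^2·551.
Dividing by 551: δ^2 > 0.38838. Both sides are positive, so the square root keeps the direction.
δ > 0.38838^(1/2) = 0.623.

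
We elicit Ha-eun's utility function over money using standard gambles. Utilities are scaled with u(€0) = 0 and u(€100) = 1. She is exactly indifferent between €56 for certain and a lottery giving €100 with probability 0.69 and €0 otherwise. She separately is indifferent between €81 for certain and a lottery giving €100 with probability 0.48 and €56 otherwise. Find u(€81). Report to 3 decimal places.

0.839

The first gamble pins u(€56): it must equal 0.69·1 + 0.31·0 = 0.69.
The second indifference gives u(€81) = 0.48·u(€100) + 0.52·u(€56) = 0.48·1.00 + 0.52·0.69 = 0.8388.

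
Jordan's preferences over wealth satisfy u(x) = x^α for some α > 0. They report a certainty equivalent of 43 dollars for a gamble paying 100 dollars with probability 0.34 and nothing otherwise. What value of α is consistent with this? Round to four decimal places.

The lottery's expected utility is 0.34·u(100) + 0.66·u(0) = 0.34·100^α (since u(0) = 0 for α > 0).
Setting u(43) equal to that: 43^α = 0.34·100^α ⇒ (43/100)^α = 0.34.
Taking logs: α·ln(43/100) = ln(0.34), so α = -1.0788097 / -0.8439701 ≈ 1.2783.

α ≈ 1.2783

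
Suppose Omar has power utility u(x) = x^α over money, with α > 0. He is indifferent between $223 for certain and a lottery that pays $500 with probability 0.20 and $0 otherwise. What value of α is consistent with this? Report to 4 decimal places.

EU(lottery) = 0.20·500^α + 0.80·0 = 0.20·500^α.
Indifference: 223^α = 0.20·500^α, so (223/500)^α = 0.20.
α = ln(0.20) / ln(223/500) = -1.6094379/-0.8074363 ≈ 1.9933.

α ≈ 1.9933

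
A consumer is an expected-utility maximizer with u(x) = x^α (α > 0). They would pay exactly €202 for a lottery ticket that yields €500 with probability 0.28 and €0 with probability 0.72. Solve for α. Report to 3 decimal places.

α ≈ 1.405

EU(lottery) = 0.28·500^α + 0.72·0 = 0.28·500^α.
Indifference: 202^α = 0.28·500^α, so (202/500)^α = 0.28.
Take logs: α = ln 0.28 / ln(202/500) ≈ 1.40451.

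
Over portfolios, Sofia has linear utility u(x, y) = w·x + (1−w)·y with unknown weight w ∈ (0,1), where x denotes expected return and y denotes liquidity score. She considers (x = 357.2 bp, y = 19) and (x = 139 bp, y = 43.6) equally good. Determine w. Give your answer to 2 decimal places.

Equating utilities: w·357.2 + (1−w)·19 = w·139 + (1−w)·43.6.
Rearranging, 218.2·w − 24.6·(1−w) = 0.
Hence w = 24.6/(218.2+24.6) = 24.6/242.8 = 0.10.

w = 0.10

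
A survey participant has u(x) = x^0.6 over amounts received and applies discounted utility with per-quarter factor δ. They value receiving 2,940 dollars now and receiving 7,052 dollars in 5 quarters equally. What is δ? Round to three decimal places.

δ ≈ 0.900

Equating discounted utilities: u(2940) = δ^5·u(7052) ⇒ δ^5 = u(2940)/u(7052).
With u(x) = x^0.6: δ^5 = 2940^0.6/7052^0.6 = (2940/7052)^0.6 = 0.59159.
So δ = 0.59159^(1/5) ≈ 0.900.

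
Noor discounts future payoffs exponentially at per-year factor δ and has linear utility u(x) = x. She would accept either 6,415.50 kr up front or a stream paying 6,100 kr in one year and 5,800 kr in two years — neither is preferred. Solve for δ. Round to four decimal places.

δ ≈ 0.6500

Equating present values: 6415.50 = 6100δ + 5800δ².
Rearranged: 5800δ² + 6100δ − 6415.50 = 0.
δ = (−6100 + √(6100² + 4·5800·6415.50)) / (2·5800) = (−6100 + √186049600.00) / 11600 ≈ 0.6500.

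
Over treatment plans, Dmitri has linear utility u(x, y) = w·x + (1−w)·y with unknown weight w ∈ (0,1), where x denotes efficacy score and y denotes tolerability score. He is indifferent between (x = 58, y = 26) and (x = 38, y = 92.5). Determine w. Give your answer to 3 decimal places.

Equating utilities: w·58 + (1−w)·26 = w·38 + (1−w)·92.5.
Rearranging, 20·w − 66.5·(1−w) = 0.
The marginal rate of substitution is 66.5/20, so w = 66.5/(20+66.5) = 0.769.

w = 0.769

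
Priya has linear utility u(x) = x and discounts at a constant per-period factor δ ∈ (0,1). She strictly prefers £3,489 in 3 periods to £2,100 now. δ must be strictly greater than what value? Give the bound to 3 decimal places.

δ > 0.844

Under u(x) = x this choice says 2100 < δ^3·3489.
Dividing by 3489: δ^3 > 0.60189. Both sides are positive, so the cube root keeps the direction.
δ > (2100/3489)^(1/3) ≈ 0.844.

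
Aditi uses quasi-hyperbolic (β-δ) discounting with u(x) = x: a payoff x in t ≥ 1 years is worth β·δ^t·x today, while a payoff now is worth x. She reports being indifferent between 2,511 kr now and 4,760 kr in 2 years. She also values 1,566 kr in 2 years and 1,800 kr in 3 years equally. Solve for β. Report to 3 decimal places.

The second indifference involves only future payoffs, so β cancels: β·δ^2·1566 = β·δ^3·1800, giving δ = 1566/1800 = 0.87000.
Now use the now-vs-future pair: 2511 = β·δ^2·4760 gives β = 2511/(0.75690·4760) ≈ 0.697.

β ≈ 0.697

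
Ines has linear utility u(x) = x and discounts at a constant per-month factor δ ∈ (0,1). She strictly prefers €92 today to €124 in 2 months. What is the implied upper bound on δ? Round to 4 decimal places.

δ < 0.8614

The preference means 92 > δ^2·124.
So δ^2 < 92/124 = 0.74194; taking the square root of both positive sides preserves the inequality.
δ < (92/124)^(1/2) ≈ 0.8614.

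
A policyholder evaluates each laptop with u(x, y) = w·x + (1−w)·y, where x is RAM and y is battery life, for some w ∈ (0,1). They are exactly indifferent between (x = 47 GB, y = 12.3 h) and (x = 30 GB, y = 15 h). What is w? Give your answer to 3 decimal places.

u(47,12.3) = u(30,15) means w·47 + (1−w)·12.3 = w·30 + (1−w)·15.
Rearranging, 17·w − 2.7·(1−w) = 0.
Hence w = 2.7/(17+2.7) = 2.7/19.7 = 0.137.

w = 0.137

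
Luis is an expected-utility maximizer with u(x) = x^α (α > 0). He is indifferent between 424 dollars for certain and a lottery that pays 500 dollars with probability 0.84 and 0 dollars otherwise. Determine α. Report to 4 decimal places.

The lottery's expected utility is 0.84·u(500) + 0.16·u(0) = 0.84·500^α (since u(0) = 0 for α > 0).
Setting u(424) equal to that: 424^α = 0.84·500^α ⇒ (424/500)^α = 0.84.
α = ln(0.84) / ln(424/500) = -0.1743534/-0.1648746 ≈ 1.0575.

α ≈ 1.0575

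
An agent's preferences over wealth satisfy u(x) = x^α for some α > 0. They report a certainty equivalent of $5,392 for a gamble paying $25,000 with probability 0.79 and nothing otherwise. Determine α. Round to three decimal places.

The lottery's expected utility is 0.79·u(25000) + 0.21·u(0) = 0.79·25000^α (since u(0) = 0 for α > 0).
Setting u(5392) equal to that: 5392^α = 0.79·25000^α ⇒ (5392/25000)^α = 0.79.
Taking logs: α·ln(5392/25000) = ln(0.79), so α = -0.235722 / -1.533959 ≈ 0.154.

α ≈ 0.154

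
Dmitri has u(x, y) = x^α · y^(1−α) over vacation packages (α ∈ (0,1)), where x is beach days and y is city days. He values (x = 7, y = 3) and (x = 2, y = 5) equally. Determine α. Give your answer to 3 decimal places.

Indifference: 7^α · 3^(1−α) = 2^α · 5^(1−α).
Taking logs: α·ln 7 + (1−α)·ln 3 = α·ln 2 + (1−α)·ln 5, i.e. α·1.252763 = (1−α)·0.510826.
Thus α·(1.763589) = 0.510826, so α = 0.510826/1.763589 ≈ 0.290.

α ≈ 0.290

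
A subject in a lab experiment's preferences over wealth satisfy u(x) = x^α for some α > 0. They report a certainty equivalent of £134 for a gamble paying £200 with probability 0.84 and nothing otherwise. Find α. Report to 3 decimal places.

Since u(0) = 0, the lottery's EU is 0.84·200^α.
Indifference: 134^α = 0.84·200^α, so (134/200)^α = 0.84.
Taking logs: α·ln(134/200) = ln(0.84), so α = -0.174353 / -0.400478 ≈ 0.435.

α ≈ 0.435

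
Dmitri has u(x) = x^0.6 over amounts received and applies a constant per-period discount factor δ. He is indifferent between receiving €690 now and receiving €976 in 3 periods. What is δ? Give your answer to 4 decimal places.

Equating discounted utilities: u(690) = δ^3·u(976) ⇒ δ^3 = u(690)/u(976).
Since u(x) = x^0.6, δ^3 = (690/976)^0.6 = 0.70697^0.6 = 0.81216.
So δ = 0.81216^(1/3) ≈ 0.9330.

δ ≈ 0.9330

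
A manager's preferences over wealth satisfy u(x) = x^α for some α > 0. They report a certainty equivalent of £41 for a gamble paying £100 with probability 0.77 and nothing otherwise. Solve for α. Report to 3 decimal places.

The lottery's expected utility is 0.77·u(100) + 0.23·u(0) = 0.77·100^α (since u(0) = 0 for α > 0).
Equating: 41^α = 0.77·100^α, i.e. 0.4100^α = 0.77.
Take logs: α = ln 0.77 / ln(41/100) ≈ 0.29314.

α ≈ 0.293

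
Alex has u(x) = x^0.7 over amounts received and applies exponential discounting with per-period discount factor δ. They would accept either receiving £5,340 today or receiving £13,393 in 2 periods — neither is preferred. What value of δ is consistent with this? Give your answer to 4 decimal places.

Equating discounted utilities: u(5340) = δ^2·u(13393) ⇒ δ^2 = u(5340)/u(13393).
With u(x) = x^0.7: δ^2 = 5340^0.7/13393^0.7 = (5340/13393)^0.7 = 0.52537.
So δ = 0.52537^(1/2) ≈ 0.7248.

δ ≈ 0.7248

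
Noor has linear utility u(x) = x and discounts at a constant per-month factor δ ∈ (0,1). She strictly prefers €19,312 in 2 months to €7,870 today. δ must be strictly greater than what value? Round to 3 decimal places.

δ > 0.638

Under u(x) = x this choice says 7870 < δ^2·19312.
Hence δ^2 > 7870/19312 = 0.40752, and x ↦ x^(1/2) is increasing on (0,∞).
δ > (7870/19312)^(1/2) ≈ 0.638.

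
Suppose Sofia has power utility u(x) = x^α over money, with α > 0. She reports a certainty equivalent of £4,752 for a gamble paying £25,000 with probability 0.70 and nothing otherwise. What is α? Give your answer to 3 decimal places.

The lottery's expected utility is 0.70·u(25000) + 0.30·u(0) = 0.70·25000^α (since u(0) = 0 for α > 0).
Indifference: 4752^α = 0.70·25000^α, so (4752/25000)^α = 0.70.
Take logs: α = ln 0.70 / ln(4752/25000) ≈ 0.21482.

α ≈ 0.215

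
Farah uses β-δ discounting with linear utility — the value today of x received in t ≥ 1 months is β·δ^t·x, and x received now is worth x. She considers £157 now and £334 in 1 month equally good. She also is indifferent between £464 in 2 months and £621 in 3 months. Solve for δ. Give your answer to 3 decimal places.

δ ≈ 0.747

Both payoffs in the second observation are in the future, so β drops out: δ^2·464 = δ^3·621 ⇒ δ = 464/621 = 0.74718.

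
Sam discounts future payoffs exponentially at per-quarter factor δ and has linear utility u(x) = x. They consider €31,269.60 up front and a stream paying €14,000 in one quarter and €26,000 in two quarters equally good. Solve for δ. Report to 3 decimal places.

Equating present values: 31269.60 = 14000δ + 26000δ².
So 26000δ² + 14000δ − 31269.60 = 0.
By the quadratic formula (taking the positive root), δ = (−14000 + √3448038400.00) / 52000 ≈ 0.860.

δ ≈ 0.860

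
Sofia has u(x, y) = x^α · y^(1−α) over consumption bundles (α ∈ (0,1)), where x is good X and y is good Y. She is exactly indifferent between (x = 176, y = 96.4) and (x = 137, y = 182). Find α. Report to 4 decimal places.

α ≈ 0.7173

The Cobb–Douglas utilities coincide, so 176^α·96.4^(1−α) = 137^α·182^(1−α).
Taking logs: α·ln 176 + (1−α)·ln 96.4 = α·ln 137 + (1−α)·ln 182, i.e. α·0.2505031 = (1−α)·0.6355005.
Thus α·(0.8860036) = 0.6355005, so α = 0.6355005/0.8860036 ≈ 0.7173.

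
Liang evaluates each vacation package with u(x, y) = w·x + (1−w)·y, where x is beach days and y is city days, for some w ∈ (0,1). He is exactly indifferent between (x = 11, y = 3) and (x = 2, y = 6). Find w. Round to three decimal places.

w = 0.250

Indifference: w·11 + (1−w)·3 = w·2 + (1−w)·6.
Rearranging, 9·w − 3·(1−w) = 0.
Hence w = 3/(9+3) = 3/12 = 0.250.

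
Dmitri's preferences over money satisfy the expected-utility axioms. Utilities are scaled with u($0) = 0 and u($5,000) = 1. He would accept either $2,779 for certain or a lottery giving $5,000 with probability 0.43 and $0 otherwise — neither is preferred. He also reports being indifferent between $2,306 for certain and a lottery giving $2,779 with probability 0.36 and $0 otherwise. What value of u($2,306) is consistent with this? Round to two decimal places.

First, u($2,779) = 0.43·u($5,000) + 0.57·u($0) = 0.43.
The second indifference gives u($2,306) = 0.36·u($2,779) + 0.64·u($0) = 0.36·0.43 + 0.64·0.00 = 0.1548.

0.15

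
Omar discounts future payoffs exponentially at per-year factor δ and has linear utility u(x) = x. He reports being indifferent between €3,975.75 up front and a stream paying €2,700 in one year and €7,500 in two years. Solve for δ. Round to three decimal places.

δ ≈ 0.570

The stream is worth 2700δ + 7500δ² today, so 2700δ + 7500δ² = 3975.75.
That is, 7500δ² + 2700δ − 3975.75 = 0, a quadratic in δ.
The positive root is δ = [−2700 + √(2700² + 4·7500·3975.75)] / (2·7500) = (−2700 + 11250.000)/15000 ≈ 0.570.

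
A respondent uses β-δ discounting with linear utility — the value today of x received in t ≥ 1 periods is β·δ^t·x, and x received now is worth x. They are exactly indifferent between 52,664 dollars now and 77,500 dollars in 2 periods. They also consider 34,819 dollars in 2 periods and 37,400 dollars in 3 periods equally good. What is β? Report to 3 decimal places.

β ≈ 0.784

From the later pair, β·δ^2·34819 = β·δ^3·37400; dividing through, δ = 34819/37400 = 0.93099.
Substituting δ into 52664 = β·δ^2·77500: β = 52664/(67172.434) ≈ 0.784.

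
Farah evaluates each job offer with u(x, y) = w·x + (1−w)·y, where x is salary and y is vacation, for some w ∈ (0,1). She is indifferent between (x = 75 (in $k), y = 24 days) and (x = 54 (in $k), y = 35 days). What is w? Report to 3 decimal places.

w = 0.344

Indifference: w·75 + (1−w)·24 = w·54 + (1−w)·35.
w·(75−54) = (1−w)·(35−24), i.e. w·21 = (1−w)·11.
Hence w = 11/(21+11) = 11/32 = 0.344.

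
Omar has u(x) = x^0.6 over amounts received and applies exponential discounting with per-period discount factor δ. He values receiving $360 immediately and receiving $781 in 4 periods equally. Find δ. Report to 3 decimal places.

Equating discounted utilities: u(360) = δ^4·u(781) ⇒ δ^4 = u(360)/u(781).
Since u(x) = x^0.6, δ^4 = (360/781)^0.6 = 0.46095^0.6 = 0.62833.
So δ = 0.62833^(1/4) ≈ 0.890.

δ ≈ 0.890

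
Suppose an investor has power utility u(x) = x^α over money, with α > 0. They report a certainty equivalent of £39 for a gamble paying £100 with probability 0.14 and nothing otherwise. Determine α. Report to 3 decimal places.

α ≈ 2.088

The lottery's expected utility is 0.14·u(100) + 0.86·u(0) = 0.14·100^α (since u(0) = 0 for α > 0).
Equating: 39^α = 0.14·100^α, i.e. 0.3900^α = 0.14.
α = ln(0.14) / ln(39/100) = -1.966113/-0.941609 ≈ 2.088.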